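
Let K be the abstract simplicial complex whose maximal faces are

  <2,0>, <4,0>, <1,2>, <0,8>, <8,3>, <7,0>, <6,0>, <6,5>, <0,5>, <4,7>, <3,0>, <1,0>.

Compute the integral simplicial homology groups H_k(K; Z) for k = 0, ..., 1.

K has 9 vertices, 12 edges.
rank ∂_0 = 0, rank ∂_1 = 8 ⇒ b_0 = 9 − 0 − 8 = 1; all invariant factors of ∂_1 are 1 so no torsion. So H_0 = Z.
rank ∂_1 = 8, rank ∂_2 = 0 ⇒ b_1 = 12 − 8 − 0 = 4. So H_1 = Z^4.

H_0 ≅ Z,  H_1 ≅ Z^4.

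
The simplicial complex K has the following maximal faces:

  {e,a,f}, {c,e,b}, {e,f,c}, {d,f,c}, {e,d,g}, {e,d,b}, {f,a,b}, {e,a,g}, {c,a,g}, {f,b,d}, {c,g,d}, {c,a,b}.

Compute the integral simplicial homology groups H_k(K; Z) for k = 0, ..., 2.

Fix the vertex order a < b < c < d < e < f < g and write every simplex with vertices in increasing order. Then dim K = 2 and the simplices of K are:

  0-simplices (7): a, b, c, d, e, f, g
  1-simplices (18): ab, ac, ae, af, ag, bc, bd, be, bf, cd, ce, cf, cg, de, df, dg, ef, eg
  2-simplices (12): abc, abf, acg, aef, aeg, bce, bde, bdf, cdf, cdg, cef, deg

Hence C_0 ≅ Z^7, C_1 ≅ Z^18, C_2 ≅ Z^12.

Boundary ∂_1: C_1 → C_0 maps an edge to its endpoints' difference, ∂[p,q] = q − p. For instance
  ∂ab = b − a.
The 7×18 boundary matrix has rank 6 and Smith normal form diag(1,1,1,1,1,1).

The boundary map ∂_2: C_2 → C_1 acts by ∂[p,q,r] = [q,r] − [p,r] + [p,q]. For instance
  ∂cef = ef − cf + ce,
  ∂bdf = df − bf + bd.
As a 18×12 matrix over Z this has rank 12, with invariant factors (1,1,1,1,1,1,1,1,1,1,1,2).

Now H_k = ker ∂_k / im ∂_{k+1}, so:

  H_0: rank C_0 − rank ∂_1 = 7 − 6 = 1, and the invariant factors of ∂_1 are all 1, so H_0 = Z.
  H_1: rank ker ∂_1 − rank ∂_2 = (18 − 6) − 12 = 0, and ∂_2 has invariant factor 2 > 1, so H_1 = Z/2.
  H_2: rank ker ∂_2 − rank ∂_3 = (12 − 12) − 0 = 0, and there is no ∂_3, so H_2 = 0.

As a check, the Euler characteristic is 7 − 18 + 12 = 1, which agrees with 1 − 0 + 0 = 1.
(K is a triangulation of the real projective plane RP^2.)

H_0 = Z,  H_1 = Z/2,  H_2 = 0.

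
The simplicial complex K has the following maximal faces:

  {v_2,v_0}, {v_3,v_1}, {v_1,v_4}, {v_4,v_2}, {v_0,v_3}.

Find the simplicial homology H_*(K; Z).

Fix the vertex order v_0 < v_1 < v_2 < v_3 < v_4 and write every simplex with vertices in increasing order. Then dim K = 1 and the simplices of K are:

  0-simplices (5): [v_0], [v_1], [v_2], [v_3], [v_4]
  1-simplices (5): [v_0,v_2], [v_0,v_3], [v_1,v_3], [v_1,v_4], [v_2,v_4]

giving chain groups C_0 ≅ Z^5, C_1 ≅ Z^5.

The boundary map ∂_1: C_1 → C_0 maps an edge to its endpoints' difference, ∂[p,q] = q − p.
This gives a 5×5 integer matrix of rank 4; reducing to Smith normal form yields diagonal entries (1,1,1,1).

Reading off H_k = ker ∂_k / im ∂_{k+1}:

  H_0: rank C_0 − rank ∂_1 = 5 − 4 = 1, and the invariant factors of ∂_1 are all 1, so H_0 ≅ Z.
  H_1: rank ker ∂_1 − rank ∂_2 = (5 − 4) − 0 = 1, and there is no ∂_2, so H_1 ≅ Z.

As a check, the Euler characteristic is 5 − 5 = 0, which agrees with 1 − 1 = 0.

H_0 = Z,  H_1 = Z.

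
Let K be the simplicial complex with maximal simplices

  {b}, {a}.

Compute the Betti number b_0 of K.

K has 2 vertices.
rank ∂_0 = 0, rank ∂_1 = 0 ⇒ b_0 = 2 − 0 − 0 = 2. So H_0 = Z^2.

b_0 = 2.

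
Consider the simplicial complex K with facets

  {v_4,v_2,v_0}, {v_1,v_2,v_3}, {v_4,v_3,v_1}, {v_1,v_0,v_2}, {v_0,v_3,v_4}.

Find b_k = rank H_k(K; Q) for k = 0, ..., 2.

Fix the vertex order v_0 < v_1 < v_2 < v_3 < v_4 and write every simplex with vertices in increasing order. Then dim K = 2 and the simplices of K are:

  0-simplices (5): [v_0], [v_1], [v_2], [v_3], [v_4]
  1-simplices (10): [v_0,v_1], [v_0,v_2], [v_0,v_3], [v_0,v_4], [v_1,v_2], [v_1,v_3], [v_1,v_4], [v_2,v_3], [v_2,v_4], [v_3,v_4]
  2-simplices (5): [v_0,v_1,v_2], [v_0,v_2,v_4], [v_0,v_3,v_4], [v_1,v_2,v_3], [v_1,v_3,v_4]

Hence C_0 ≅ Z^5, C_1 ≅ Z^10, C_2 ≅ Z^5.

The boundary map ∂_1: C_1 → C_0 is given by ∂[p,q] = [q] − [p].
The 5×10 boundary matrix has rank 4 and Smith normal form diag(1,1,1,1).

The boundary map ∂_2: C_2 → C_1 maps a triangle to the signed sum of its edges. For instance
  ∂[v_0,v_1,v_2] = [v_1,v_2] − [v_0,v_2] + [v_0,v_1],
  ∂[v_0,v_2,v_4] = [v_2,v_4] − [v_0,v_4] + [v_0,v_2].
The 10×5 boundary matrix has rank 5 and Smith normal form diag(1,1,1,1,1).

Reading off H_k = ker ∂_k / im ∂_{k+1}:

  H_0: rank C_0 − rank ∂_1 = 5 − 4 = 1, and the invariant factors of ∂_1 are all 1, so H_0 ≅ Z.
  H_1: rank ker ∂_1 − rank ∂_2 = (10 − 4) − 5 = 1, and the invariant factors of ∂_2 are all 1, so H_1 ≅ Z.
  H_2: rank ker ∂_2 − rank ∂_3 = (5 − 5) − 0 = 0, and there is no ∂_3, so H_2 ≅ 0.

(K is a triangulation of the Möbius band.)

Hence the Betti numbers are b_0 = 1, b_1 = 1, b_2 = 0.

b_0 = 1, b_1 = 1, b_2 = 0.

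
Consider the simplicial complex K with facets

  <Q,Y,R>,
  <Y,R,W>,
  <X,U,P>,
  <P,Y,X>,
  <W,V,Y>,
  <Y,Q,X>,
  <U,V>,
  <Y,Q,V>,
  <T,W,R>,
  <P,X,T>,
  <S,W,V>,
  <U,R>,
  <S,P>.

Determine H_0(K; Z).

Fix the vertex order P < Q < R < S < T < U < V < W < X < Y and write every simplex with vertices in increasing order. Then dim K = 2 and the simplices of K are:

  0-simplices (10): P, Q, R, S, T, U, V, W, X, Y
  1-simplices (23): PS, PT, PU, PX, PY, QR, QV, QX, QY, RT, RU, RW, RY, SV, SW, TW, TX, UV, UX, VW, VY, WY, XY
  2-simplices (10): PTX, PUX, PXY, QRY, QVY, QXY, RTW, RWY, SVW, VWY

giving chain groups C_0 ≅ Z^10, C_1 ≅ Z^23, C_2 ≅ Z^10.

∂_1: C_1 → C_0 sends each edge [p,q] (with p < q) to q − p. For instance
  ∂SW = W − S.
The resulting 10×23 matrix has rank 9, and its Smith normal form has invariant factors (1,1,1,1,1,1,1,1,1).

The boundary map ∂_2: C_2 → C_1 sends each 2-simplex [p,q,r] to [q,r] − [p,r] + [p,q]. For instance
  ∂VWY = WY − VY + VW,
  ∂PXY = XY − PY + PX.
The resulting 23×10 matrix has rank 10, and its Smith normal form has invariant factors (1,1,1,1,1,1,1,1,1,1).

Reading off H_k = ker ∂_k / im ∂_{k+1}:

  H_0: rank C_0 − rank ∂_1 = 10 − 9 = 1, and the invariant factors of ∂_1 are all 1, so H_0 ≅ Z.

H_0 = Z.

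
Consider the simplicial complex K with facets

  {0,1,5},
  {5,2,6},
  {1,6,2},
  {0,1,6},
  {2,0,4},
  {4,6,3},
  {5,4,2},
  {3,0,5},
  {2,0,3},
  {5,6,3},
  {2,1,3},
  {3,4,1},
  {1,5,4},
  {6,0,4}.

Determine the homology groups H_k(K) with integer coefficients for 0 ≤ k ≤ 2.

H_0 = Z,  H_1 = Z^2,  H_2 = Z.

We work with the vertex ordering 0 < 1 < 2 < 3 < 4 < 5 < 6. The simplices of K, each written with vertices in increasing order, are:

  0-simplices (7): [0], [1], [2], [3], [4], [5], [6]
  1-simplices (21): [0,1], [0,2], [0,3], [0,4], [0,5], [0,6], [1,2], [1,3], [1,4], [1,5], [1,6], [2,3], [2,4], [2,5], [2,6], [3,4], [3,5], [3,6], [4,5], [4,6], [5,6]
  2-simplices (14): [0,1,5], [0,1,6], [0,2,3], [0,2,4], [0,3,5], [0,4,6], [1,2,3], [1,2,6], [1,3,4], [1,4,5], [2,4,5], [2,5,6], [3,4,6], [3,5,6]

giving chain groups C_0 ≅ Z^7, C_1 ≅ Z^21, C_2 ≅ Z^14.

The boundary map ∂_1: C_1 → C_0 sends each edge [p,q] (with p < q) to q − p. For instance
  ∂[1,6] = [6] − [1].
This gives a 7×21 integer matrix of rank 6; reducing to Smith normal form yields diagonal entries (1,1,1,1,1,1).

The boundary map ∂_2: C_2 → C_1 maps a triangle to the signed sum of its edges. For instance
  ∂[1,2,3] = [2,3] − [1,3] + [1,2],
  ∂[0,2,4] = [2,4] − [0,4] + [0,2].
The 21×14 boundary matrix has rank 13 and Smith normal form diag(1,1,1,1,1,1,1,1,1,1,1,1,1).

Computing H_k = (kernel of ∂_k) / (image of ∂_{k+1}):

  H_0: rank C_0 − rank ∂_1 = 7 − 6 = 1, and the invariant factors of ∂_1 are all 1, so H_0 ≅ Z.
  H_1: rank ker ∂_1 − rank ∂_2 = (21 − 6) − 13 = 2, and the invariant factors of ∂_2 are all 1, so H_1 ≅ Z^2.
  H_2: rank ker ∂_2 − rank ∂_3 = (14 − 13) − 0 = 1, and there is no ∂_3, so H_2 ≅ Z.

As a check, the Euler characteristic is 7 − 21 + 14 = 0, which agrees with 1 − 2 + 1 = 0.
(K is a triangulation of the torus T^2.)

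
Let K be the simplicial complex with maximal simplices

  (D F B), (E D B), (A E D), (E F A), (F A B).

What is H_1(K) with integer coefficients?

Fix the vertex order A < B < D < E < F and write every simplex with vertices in increasing order. Then dim K = 2 and the simplices of K are:

  0-simplices (5): A, B, D, E, F
  1-simplices (10): AB, AD, AE, AF, BD, BE, BF, DE, DF, EF
  2-simplices (5): ABF, ADE, AEF, BDE, BDF

Hence C_0 ≅ Z^5, C_1 ≅ Z^10, C_2 ≅ Z^5.

Boundary ∂_1: C_1 → C_0 is given by ∂[p,q] = [q] − [p]. For instance
  ∂DE = E − D.
The resulting 5×10 matrix has rank 4, and its Smith normal form has invariant factors (1,1,1,1).

∂_2: C_2 → C_1 acts by ∂[p,q,r] = [q,r] − [p,r] + [p,q]. For instance
  ∂ADE = DE − AE + AD,
  ∂ABF = BF − AF + AB.
This gives a 10×5 integer matrix of rank 5; reducing to Smith normal form yields diagonal entries (1,1,1,1,1).

Computing H_k = (kernel of ∂_k) / (image of ∂_{k+1}):

  H_1: rank ker ∂_1 − rank ∂_2 = (10 − 4) − 5 = 1, and the invariant factors of ∂_2 are all 1, so H_1 = Z.

(K is a triangulation of the Möbius band.)

H_1 = Z.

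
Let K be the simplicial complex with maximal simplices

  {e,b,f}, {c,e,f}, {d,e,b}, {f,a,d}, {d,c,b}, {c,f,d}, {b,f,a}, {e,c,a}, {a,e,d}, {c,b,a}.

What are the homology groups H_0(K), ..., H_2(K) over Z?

H_0 = Z,  H_1 = Z/2,  H_2 = 0.

Order the vertices as a < b < c < d < e < f. Listing each simplex with vertices in this order, K has dimension 2 with simplices:

  0-simplices (6): a, b, c, d, e, f
  1-simplices (15): ab, ac, ad, ae, af, bc, bd, be, bf, cd, ce, cf, de, df, ef
  2-simplices (10): abc, abf, ace, ade, adf, bcd, bde, bef, cdf, cef

so the chain groups are C_0 ≅ Z^6, C_1 ≅ Z^15, C_2 ≅ Z^10.

The boundary map ∂_1: C_1 → C_0 maps an edge to its endpoints' difference, ∂[p,q] = q − p. For instance
  ∂ad = d − a.
The resulting 6×15 matrix has rank 5, and its Smith normal form has invariant factors (1,1,1,1,1).

∂_2: C_2 → C_1 sends each 2-simplex [p,q,r] to [q,r] − [p,r] + [p,q]. For instance
  ∂ace = ce − ae + ac,
  ∂cdf = df − cf + cd.
The resulting 15×10 matrix has rank 10, and its Smith normal form has invariant factors (1,1,1,1,1,1,1,1,1,2).

Computing H_k = (kernel of ∂_k) / (image of ∂_{k+1}):

  H_0: rank C_0 − rank ∂_1 = 6 − 5 = 1, and the invariant factors of ∂_1 are all 1, so H_0 ≅ Z.
  H_1: rank ker ∂_1 − rank ∂_2 = (15 − 5) − 10 = 0, and ∂_2 has invariant factor 2 > 1, so H_1 ≅ Z/2.
  H_2: rank ker ∂_2 − rank ∂_3 = (10 − 10) − 0 = 0, and there is no ∂_3, so H_2 ≅ 0.

(K is a triangulation of the real projective plane RP^2.)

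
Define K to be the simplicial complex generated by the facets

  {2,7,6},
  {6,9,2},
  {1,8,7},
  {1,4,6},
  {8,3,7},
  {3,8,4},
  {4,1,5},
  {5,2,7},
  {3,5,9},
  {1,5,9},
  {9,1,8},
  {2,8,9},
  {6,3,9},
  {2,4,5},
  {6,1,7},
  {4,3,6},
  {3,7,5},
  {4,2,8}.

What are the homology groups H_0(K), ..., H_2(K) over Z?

Order the vertices as 1 < 2 < 3 < 4 < 5 < 6 < 7 < 8 < 9. Listing each simplex with vertices in this order, K has dimension 2 with simplices:

  0-simplices (9): [1], [2], [3], [4], [5], [6], [7], [8], [9]
  1-simplices (27): (27 of them)
  2-simplices (18): [1,4,5], [1,4,6], [1,5,9], [1,6,7], [1,7,8], [1,8,9], [2,4,5], [2,4,8], [2,5,7], [2,6,7], [2,6,9], [2,8,9], [3,4,6], [3,4,8], [3,5,7], [3,5,9], [3,6,9], [3,7,8]

giving chain groups C_0 ≅ Z^9, C_1 ≅ Z^27, C_2 ≅ Z^18.

∂_1: C_1 → C_0 sends each edge [p,q] (with p < q) to q − p. For instance
  ∂[8,9] = [9] − [8].
The 9×27 boundary matrix has rank 8 and Smith normal form diag(1,1,1,1,1,1,1,1).

∂_2: C_2 → C_1 sends each 2-simplex [p,q,r] to [q,r] − [p,r] + [p,q]. For instance
  ∂[1,5,9] = [5,9] − [1,9] + [1,5],
  ∂[3,5,9] = [5,9] − [3,9] + [3,5].
The 27×18 boundary matrix has rank 17 and Smith normal form diag(1,1,1,1,1,1,1,1,1,1,1,1,1,1,1,1,1).

Reading off H_k = ker ∂_k / im ∂_{k+1}:

  H_0: rank C_0 − rank ∂_1 = 9 − 8 = 1, and the invariant factors of ∂_1 are all 1, so H_0 ≅ Z.
  H_1: rank ker ∂_1 − rank ∂_2 = (27 − 8) − 17 = 2, and the invariant factors of ∂_2 are all 1, so H_1 ≅ Z^2.
  H_2: rank ker ∂_2 − rank ∂_3 = (18 − 17) − 0 = 1, and there is no ∂_3, so H_2 ≅ Z.

H_0 = Z,  H_1 = Z^2,  H_2 = Z.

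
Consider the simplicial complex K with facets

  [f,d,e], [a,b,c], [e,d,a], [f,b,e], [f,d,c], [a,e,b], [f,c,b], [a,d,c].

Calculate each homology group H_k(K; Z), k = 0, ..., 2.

H_0 = Z,  H_1 = 0,  H_2 = Z.

Order the vertices as a < b < c < d < e < f. Listing each simplex with vertices in this order, K has dimension 2 with simplices:

  0-simplices (6): a, b, c, d, e, f
  1-simplices (12): ab, ac, ad, ae, bc, be, bf, cd, cf, de, df, ef
  2-simplices (8): abc, abe, acd, ade, bcf, bef, cdf, def

giving chain groups C_0 ≅ Z^6, C_1 ≅ Z^12, C_2 ≅ Z^8.

∂_1: C_1 → C_0 maps an edge to its endpoints' difference, ∂[p,q] = q − p. For instance
  ∂ac = c − a.
The resulting 6×12 matrix has rank 5, and its Smith normal form has invariant factors (1,1,1,1,1).

The boundary map ∂_2: C_2 → C_1 sends each 2-simplex [p,q,r] to [q,r] − [p,r] + [p,q]. For instance
  ∂bcf = cf − bf + bc,
  ∂abe = be − ae + ab.
As a 12×8 matrix over Z this has rank 7, with invariant factors (1,1,1,1,1,1,1).

From H_k ≅ ker(∂_k) / im(∂_{k+1}) we obtain:

  H_0: rank C_0 − rank ∂_1 = 6 − 5 = 1, and the invariant factors of ∂_1 are all 1, so H_0 = Z.
  H_1: rank ker ∂_1 − rank ∂_2 = (12 − 5) − 7 = 0, and the invariant factors of ∂_2 are all 1, so H_1 = 0.
  H_2: rank ker ∂_2 − rank ∂_3 = (8 − 7) − 0 = 1, and there is no ∂_3, so H_2 = Z.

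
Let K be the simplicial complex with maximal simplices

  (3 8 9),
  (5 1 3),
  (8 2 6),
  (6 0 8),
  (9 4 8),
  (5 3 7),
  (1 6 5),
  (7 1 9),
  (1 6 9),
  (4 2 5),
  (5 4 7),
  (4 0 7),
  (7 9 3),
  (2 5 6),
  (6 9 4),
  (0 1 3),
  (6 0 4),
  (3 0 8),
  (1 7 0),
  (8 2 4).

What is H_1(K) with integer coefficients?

K has 10 vertices, 30 edges, 20 triangles.
rank ∂_1 = 9, rank ∂_2 = 20 ⇒ b_1 = 30 − 9 − 20 = 1; ∂_2 has invariant factor(s) [2] giving torsion. So H_1 ≅ Z ⊕ Z/2.

H_1 = Z ⊕ Z/2.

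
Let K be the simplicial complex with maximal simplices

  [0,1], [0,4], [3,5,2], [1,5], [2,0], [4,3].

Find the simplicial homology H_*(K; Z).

We work with the vertex ordering 0 < 1 < 2 < 3 < 4 < 5. The simplices of K, each written with vertices in increasing order, are:

  0-simplices (6): [0], [1], [2], [3], [4], [5]
  1-simplices (8): [0,1], [0,2], [0,4], [1,5], [2,3], [2,5], [3,4], [3,5]
  2-simplices (1): [2,3,5]

giving chain groups C_0 ≅ Z^6, C_1 ≅ Z^8, C_2 ≅ Z^1.

∂_1: C_1 → C_0 is given by ∂[p,q] = [q] − [p]. For instance
  ∂[2,3] = [3] − [2].
This gives a 6×8 integer matrix of rank 5; reducing to Smith normal form yields diagonal entries (1,1,1,1,1).

Boundary ∂_2: C_2 → C_1 maps a triangle to the signed sum of its edges. For instance
  ∂[2,3,5] = [3,5] − [2,5] + [2,3].
As a 8×1 matrix over Z this has rank 1, with invariant factors (1).

Computing H_k = (kernel of ∂_k) / (image of ∂_{k+1}):

  H_0: rank C_0 − rank ∂_1 = 6 − 5 = 1, and the invariant factors of ∂_1 are all 1, so H_0 = Z.
  H_1: rank ker ∂_1 − rank ∂_2 = (8 − 5) − 1 = 2, and the invariant factors of ∂_2 are all 1, so H_1 = Z^2.
  H_2: rank ker ∂_2 − rank ∂_3 = (1 − 1) − 0 = 0, and there is no ∂_3, so H_2 = 0.

H_0 ≅ Z,  H_1 ≅ Z^2,  H_2 = 0.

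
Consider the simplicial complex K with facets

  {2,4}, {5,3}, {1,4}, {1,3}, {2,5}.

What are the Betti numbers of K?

Fix the vertex order 1 < 2 < 3 < 4 < 5 and write every simplex with vertices in increasing order. Then dim K = 1 and the simplices of K are:

  0-simplices (5): [1], [2], [3], [4], [5]
  1-simplices (5): [1,3], [1,4], [2,4], [2,5], [3,5]

so the chain groups are C_0 ≅ Z^5, C_1 ≅ Z^5.

The boundary map ∂_1: C_1 → C_0 is given by ∂[p,q] = [q] − [p]. For instance
  ∂[1,3] = [3] − [1].
The 5×5 boundary matrix has rank 4 and Smith normal form diag(1,1,1,1).

Computing H_k = (kernel of ∂_k) / (image of ∂_{k+1}):

  H_0: rank C_0 − rank ∂_1 = 5 − 4 = 1, and the invariant factors of ∂_1 are all 1, so H_0 ≅ Z.
  H_1: rank ker ∂_1 − rank ∂_2 = (5 − 4) − 0 = 1, and there is no ∂_2, so H_1 ≅ Z.

(K is a triangulation of the circle S^1.)

Hence the Betti numbers are b_0 = 1, b_1 = 1.

b_0 = 1, b_1 = 1.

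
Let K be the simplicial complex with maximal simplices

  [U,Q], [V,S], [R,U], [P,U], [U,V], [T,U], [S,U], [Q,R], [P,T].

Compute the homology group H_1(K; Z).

H_1 ≅ Z^3.

K has 7 vertices, 9 edges.
rank ∂_1 = 6, rank ∂_2 = 0 ⇒ b_1 = 9 − 6 − 0 = 3. So H_1 ≅ Z^3.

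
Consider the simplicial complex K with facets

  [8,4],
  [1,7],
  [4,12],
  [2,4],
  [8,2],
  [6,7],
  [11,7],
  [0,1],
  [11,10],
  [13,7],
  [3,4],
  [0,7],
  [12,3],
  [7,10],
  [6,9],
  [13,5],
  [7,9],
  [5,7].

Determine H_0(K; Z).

H_0 ≅ Z^2.

Fix the vertex order 0 < 1 < 2 < 3 < 4 < 5 < 6 < 7 < 8 < 9 < 10 < 11 < 12 < 13 and write every simplex with vertices in increasing order. Then dim K = 1 and the simplices of K are:

  0-simplices (14): [0], [1], [2], [3], [4], [5], [6], [7], [8], [9], [10], [11], [12], [13]
  1-simplices (18): [0,1], [0,7], [1,7], [2,4], [2,8], [3,4], [3,12], [4,8], [4,12], [5,7], [5,13], [6,7], [6,9], [7,9], [7,10], [7,11], [7,13], [10,11]

so the chain groups are C_0 ≅ Z^14, C_1 ≅ Z^18.

∂_1: C_1 → C_0 sends each edge [p,q] (with p < q) to q − p.
The resulting 14×18 matrix has rank 12, and its Smith normal form has invariant factors (1,1,1,1,1,1,1,1,1,1,1,1).

Now H_k = ker ∂_k / im ∂_{k+1}, so:

  H_0: rank C_0 − rank ∂_1 = 14 − 12 = 2, and the invariant factors of ∂_1 are all 1, so H_0 ≅ Z^2.

(K is a triangulation of the disjoint union of a wedge of 2 circles and a wedge of 4 circles.)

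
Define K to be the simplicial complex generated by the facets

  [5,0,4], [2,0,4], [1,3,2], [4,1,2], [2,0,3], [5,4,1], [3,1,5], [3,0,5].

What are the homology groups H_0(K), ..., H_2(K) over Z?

We work with the vertex ordering 0 < 1 < 2 < 3 < 4 < 5. The simplices of K, each written with vertices in increasing order, are:

  0-simplices (6): [0], [1], [2], [3], [4], [5]
  1-simplices (12): [0,2], [0,3], [0,4], [0,5], [1,2], [1,3], [1,4], [1,5], [2,3], [2,4], [3,5], [4,5]
  2-simplices (8): [0,2,3], [0,2,4], [0,3,5], [0,4,5], [1,2,3], [1,2,4], [1,3,5], [1,4,5]

giving chain groups C_0 ≅ Z^6, C_1 ≅ Z^12, C_2 ≅ Z^8.

∂_1: C_1 → C_0 maps an edge to its endpoints' difference, ∂[p,q] = q − p. For instance
  ∂[2,4] = [4] − [2].
The resulting 6×12 matrix has rank 5, and its Smith normal form has invariant factors (1,1,1,1,1).

Boundary ∂_2: C_2 → C_1 maps a triangle to the signed sum of its edges. For instance
  ∂[0,2,3] = [2,3] − [0,3] + [0,2],
  ∂[1,2,4] = [2,4] − [1,4] + [1,2].
This gives a 12×8 integer matrix of rank 7; reducing to Smith normal form yields diagonal entries (1,1,1,1,1,1,1).

Now H_k = ker ∂_k / im ∂_{k+1}, so:

  H_0: rank C_0 − rank ∂_1 = 6 − 5 = 1, and the invariant factors of ∂_1 are all 1, so H_0 = Z.
  H_1: rank ker ∂_1 − rank ∂_2 = (12 − 5) − 7 = 0, and the invariant factors of ∂_2 are all 1, so H_1 = 0.
  H_2: rank ker ∂_2 − rank ∂_3 = (8 − 7) − 0 = 1, and there is no ∂_3, so H_2 = Z.

H_0 = Z,  H_1 = 0,  H_2 = Z.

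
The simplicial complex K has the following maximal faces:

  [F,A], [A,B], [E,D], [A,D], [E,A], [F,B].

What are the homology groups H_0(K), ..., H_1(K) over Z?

We work with the vertex ordering A < B < D < E < F. The simplices of K, each written with vertices in increasing order, are:

  0-simplices (5): A, B, D, E, F
  1-simplices (6): AB, AD, AE, AF, BF, DE

so the chain groups are C_0 ≅ Z^5, C_1 ≅ Z^6.

∂_1: C_1 → C_0 sends each edge [p,q] (with p < q) to q − p. For instance
  ∂DE = E − D.
As a 5×6 matrix over Z this has rank 4, with invariant factors (1,1,1,1).

Now H_k = ker ∂_k / im ∂_{k+1}, so:

  H_0: rank C_0 − rank ∂_1 = 5 − 4 = 1, and the invariant factors of ∂_1 are all 1, so H_0 ≅ Z.
  H_1: rank ker ∂_1 − rank ∂_2 = (6 − 4) − 0 = 2, and there is no ∂_2, so H_1 ≅ Z^2.

H_0 ≅ Z,  H_1 ≅ Z^2.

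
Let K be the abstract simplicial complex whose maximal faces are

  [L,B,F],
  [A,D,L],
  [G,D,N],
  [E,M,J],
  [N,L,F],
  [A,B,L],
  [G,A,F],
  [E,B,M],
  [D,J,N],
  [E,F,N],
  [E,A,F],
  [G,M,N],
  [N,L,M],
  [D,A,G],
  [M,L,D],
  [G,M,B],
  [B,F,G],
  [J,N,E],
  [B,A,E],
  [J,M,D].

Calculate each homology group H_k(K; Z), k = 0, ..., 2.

H_0 ≅ Z,  H_1 ≅ Z ⊕ Z/2,  H_2 = 0.

We work with the vertex ordering A < B < D < E < F < G < J < L < M < N. The simplices of K, each written with vertices in increasing order, are:

  0-simplices (10): A, B, D, E, F, G, J, L, M, N
  1-simplices (30): AB, AD, AE, AF, AG, AL, BE, BF, BG, BL, BM, DG, DJ, DL, DM, DN, EF, EJ, EM, EN, FG, FL, FN, GM, GN, JM, JN, LM, LN, MN
  2-simplices (20): ABE, ABL, ADG, ADL, AEF, AFG, BEM, BFG, BFL, BGM, DGN, DJM, DJN, DLM, EFN, EJM, EJN, FLN, GMN, LMN

so the chain groups are C_0 ≅ Z^10, C_1 ≅ Z^30, C_2 ≅ Z^20.

Boundary ∂_1: C_1 → C_0 is given by ∂[p,q] = [q] − [p]. For instance
  ∂EM = M − E.
This gives a 10×30 integer matrix of rank 9; reducing to Smith normal form yields diagonal entries (1,1,1,1,1,1,1,1,1).

The boundary map ∂_2: C_2 → C_1 acts by ∂[p,q,r] = [q,r] − [p,r] + [p,q]. For instance
  ∂ABL = BL − AL + AB,
  ∂EJN = JN − EN + EJ.
The resulting 30×20 matrix has rank 20, and its Smith normal form has invariant factors (1,1,1,1,1,1,1,1,1,1,1,1,1,1,1,1,1,1,1,2).

Reading off H_k = ker ∂_k / im ∂_{k+1}:

  H_0: rank C_0 − rank ∂_1 = 10 − 9 = 1, and the invariant factors of ∂_1 are all 1, so H_0 = Z.
  H_1: rank ker ∂_1 − rank ∂_2 = (30 − 9) − 20 = 1, and ∂_2 has invariant factor 2 > 1, so H_1 = Z ⊕ Z/2.
  H_2: rank ker ∂_2 − rank ∂_3 = (20 − 20) − 0 = 0, and there is no ∂_3, so H_2 = 0.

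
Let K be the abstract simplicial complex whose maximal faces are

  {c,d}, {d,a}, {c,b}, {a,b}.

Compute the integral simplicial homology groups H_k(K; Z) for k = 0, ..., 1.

H_0 ≅ Z,  H_1 ≅ Z.

K has 4 vertices, 4 edges.
rank ∂_0 = 0, rank ∂_1 = 3 ⇒ b_0 = 4 − 0 − 3 = 1; all invariant factors of ∂_1 are 1 so no torsion. So H_0 = Z.
rank ∂_1 = 3, rank ∂_2 = 0 ⇒ b_1 = 4 − 3 − 0 = 1. So H_1 = Z.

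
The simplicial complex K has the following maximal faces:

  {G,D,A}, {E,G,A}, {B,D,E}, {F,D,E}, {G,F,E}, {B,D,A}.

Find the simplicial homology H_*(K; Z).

Take the total order A < B < D < E < F < G on the vertex set. Then K (dimension 2) consists of the simplices:

  0-simplices (6): A, B, D, E, F, G
  1-simplices (12): AB, AD, AE, AG, BD, BE, DE, DF, DG, EF, EG, FG
  2-simplices (6): ABD, ADG, AEG, BDE, DEF, EFG

giving chain groups C_0 ≅ Z^6, C_1 ≅ Z^12, C_2 ≅ Z^6.

Boundary ∂_1: C_1 → C_0 is given by ∂[p,q] = [q] − [p].
This gives a 6×12 integer matrix of rank 5; reducing to Smith normal form yields diagonal entries (1,1,1,1,1).

The boundary map ∂_2: C_2 → C_1 acts by ∂[p,q,r] = [q,r] − [p,r] + [p,q]. For instance
  ∂DEF = EF − DF + DE,
  ∂ADG = DG − AG + AD.
As a 12×6 matrix over Z this has rank 6, with invariant factors (1,1,1,1,1,1).

Reading off H_k = ker ∂_k / im ∂_{k+1}:

  H_0: rank C_0 − rank ∂_1 = 6 − 5 = 1, and the invariant factors of ∂_1 are all 1, so H_0 = Z.
  H_1: rank ker ∂_1 − rank ∂_2 = (12 − 5) − 6 = 1, and the invariant factors of ∂_2 are all 1, so H_1 = Z.
  H_2: rank ker ∂_2 − rank ∂_3 = (6 − 6) − 0 = 0, and there is no ∂_3, so H_2 = 0.

(K is a triangulation of the cylinder S^1 x I.)

H_0 = Z,  H_1 = Z,  H_2 = 0.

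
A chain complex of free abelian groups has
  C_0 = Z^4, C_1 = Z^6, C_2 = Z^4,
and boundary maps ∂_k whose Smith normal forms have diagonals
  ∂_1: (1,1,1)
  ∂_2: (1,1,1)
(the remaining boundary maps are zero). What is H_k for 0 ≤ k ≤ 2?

H_0 ≅ Z,  H_1 = 0,  H_2 ≅ Z.

H_0: b_0 = 4 − 0 − 3 = 1; torsion from ∂_1 factors > 1: none. So H_0 ≅ Z.
H_1: b_1 = 6 − 3 − 3 = 0; torsion from ∂_2 factors > 1: none. So H_1 ≅ 0.
H_2: b_2 = 4 − 3 − 0 = 1; torsion from ∂_3 factors > 1: none. So H_2 ≅ Z.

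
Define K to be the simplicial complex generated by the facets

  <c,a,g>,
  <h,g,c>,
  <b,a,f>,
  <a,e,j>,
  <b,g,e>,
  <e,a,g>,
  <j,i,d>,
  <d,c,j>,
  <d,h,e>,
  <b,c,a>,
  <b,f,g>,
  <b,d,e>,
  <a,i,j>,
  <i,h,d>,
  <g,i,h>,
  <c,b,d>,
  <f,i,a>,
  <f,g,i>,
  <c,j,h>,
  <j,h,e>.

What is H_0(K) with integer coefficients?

H_0 = Z.

Order the vertices as a < b < c < d < e < f < g < h < i < j. Listing each simplex with vertices in this order, K has dimension 2 with simplices:

  0-simplices (10): a, b, c, d, e, f, g, h, i, j
  1-simplices (30): ab, ac, ae, af, ag, ai, aj, bc, bd, be, bf, bg, cd, cg, ch, cj, de, dh, di, dj, eg, eh, ej, fg, fi, gh, gi, hi, hj, ij
  2-simplices (20): abc, abf, acg, aeg, aej, afi, aij, bcd, bde, beg, bfg, cdj, cgh, chj, deh, dhi, dij, ehj, fgi, ghi

so the chain groups are C_0 ≅ Z^10, C_1 ≅ Z^30, C_2 ≅ Z^20.

∂_1: C_1 → C_0 sends each edge [p,q] (with p < q) to q − p.
The resulting 10×30 matrix has rank 9, and its Smith normal form has invariant factors (1,1,1,1,1,1,1,1,1).

Boundary ∂_2: C_2 → C_1 maps a triangle to the signed sum of its edges. For instance
  ∂bcd = cd − bd + bc,
  ∂dij = ij − dj + di.
The resulting 30×20 matrix has rank 20, and its Smith normal form has invariant factors (1,1,1,1,1,1,1,1,1,1,1,1,1,1,1,1,1,1,1,2).

Computing H_k = (kernel of ∂_k) / (image of ∂_{k+1}):

  H_0: rank C_0 − rank ∂_1 = 10 − 9 = 1, and the invariant factors of ∂_1 are all 1, so H_0 ≅ Z.

(K is a triangulation of the Klein bottle.)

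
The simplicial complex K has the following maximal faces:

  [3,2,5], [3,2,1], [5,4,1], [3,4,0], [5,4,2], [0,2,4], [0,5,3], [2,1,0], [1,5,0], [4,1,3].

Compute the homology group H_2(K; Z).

H_2 ≅ 0.

Fix the vertex order 0 < 1 < 2 < 3 < 4 < 5 and write every simplex with vertices in increasing order. Then dim K = 2 and the simplices of K are:

  0-simplices (6): [0], [1], [2], [3], [4], [5]
  1-simplices (15): [0,1], [0,2], [0,3], [0,4], [0,5], [1,2], [1,3], [1,4], [1,5], [2,3], [2,4], [2,5], [3,4], [3,5], [4,5]
  2-simplices (10): [0,1,2], [0,1,5], [0,2,4], [0,3,4], [0,3,5], [1,2,3], [1,3,4], [1,4,5], [2,3,5], [2,4,5]

Hence C_0 ≅ Z^6, C_1 ≅ Z^15, C_2 ≅ Z^10.

Boundary ∂_1: C_1 → C_0 maps an edge to its endpoints' difference, ∂[p,q] = q − p.
This gives a 6×15 integer matrix of rank 5; reducing to Smith normal form yields diagonal entries (1,1,1,1,1).

The boundary map ∂_2: C_2 → C_1 acts by ∂[p,q,r] = [q,r] − [p,r] + [p,q]. For instance
  ∂[0,2,4] = [2,4] − [0,4] + [0,2],
  ∂[0,3,5] = [3,5] − [0,5] + [0,3].
As a 15×10 matrix over Z this has rank 10, with invariant factors (1,1,1,1,1,1,1,1,1,2).

From H_k ≅ ker(∂_k) / im(∂_{k+1}) we obtain:

  H_2: rank ker ∂_2 − rank ∂_3 = (10 − 10) − 0 = 0, and there is no ∂_3, so H_2 = 0.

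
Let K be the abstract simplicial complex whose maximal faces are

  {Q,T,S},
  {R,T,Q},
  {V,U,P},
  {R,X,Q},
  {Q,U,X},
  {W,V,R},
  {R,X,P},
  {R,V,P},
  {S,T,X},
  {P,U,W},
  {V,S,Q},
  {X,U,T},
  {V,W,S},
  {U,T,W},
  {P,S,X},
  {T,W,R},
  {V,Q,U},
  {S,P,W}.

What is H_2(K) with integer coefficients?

H_2 ≅ 0.

Fix the vertex order P < Q < R < S < T < U < V < W < X and write every simplex with vertices in increasing order. Then dim K = 2 and the simplices of K are:

  0-simplices (9): P, Q, R, S, T, U, V, W, X
  1-simplices (27): PR, PS, PU, PV, PW, PX, QR, QS, QT, QU, QV, QX, RT, RV, RW, RX, ST, SV, SW, SX, TU, TW, TX, UV, UW, UX, VW
  2-simplices (18): PRV, PRX, PSW, PSX, PUV, PUW, QRT, QRX, QST, QSV, QUV, QUX, RTW, RVW, STX, SVW, TUW, TUX

giving chain groups C_0 ≅ Z^9, C_1 ≅ Z^27, C_2 ≅ Z^18.

The boundary map ∂_1: C_1 → C_0 is given by ∂[p,q] = [q] − [p]. For instance
  ∂QT = T − Q.
This gives a 9×27 integer matrix of rank 8; reducing to Smith normal form yields diagonal entries (1,1,1,1,1,1,1,1).

Boundary ∂_2: C_2 → C_1 maps a triangle to the signed sum of its edges. For instance
  ∂QUX = UX − QX + QU,
  ∂PRV = RV − PV + PR.
The resulting 27×18 matrix has rank 18, and its Smith normal form has invariant factors (1,1,1,1,1,1,1,1,1,1,1,1,1,1,1,1,1,2).

Reading off H_k = ker ∂_k / im ∂_{k+1}:

  H_2: rank ker ∂_2 − rank ∂_3 = (18 − 18) − 0 = 0, and there is no ∂_3, so H_2 = 0.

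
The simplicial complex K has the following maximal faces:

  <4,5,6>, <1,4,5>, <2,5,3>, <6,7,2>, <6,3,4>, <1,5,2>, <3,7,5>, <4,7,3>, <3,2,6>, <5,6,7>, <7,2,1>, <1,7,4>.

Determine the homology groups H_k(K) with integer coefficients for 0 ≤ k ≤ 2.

H_0 ≅ Z,  H_1 ≅ Z/2,  H_2 = 0.

Order the vertices as 1 < 2 < 3 < 4 < 5 < 6 < 7. Listing each simplex with vertices in this order, K has dimension 2 with simplices:

  0-simplices (7): [1], [2], [3], [4], [5], [6], [7]
  1-simplices (18): [1,2], [1,4], [1,5], [1,7], [2,3], [2,5], [2,6], [2,7], [3,4], [3,5], [3,6], [3,7], [4,5], [4,6], [4,7], [5,6], [5,7], [6,7]
  2-simplices (12): [1,2,5], [1,2,7], [1,4,5], [1,4,7], [2,3,5], [2,3,6], [2,6,7], [3,4,6], [3,4,7], [3,5,7], [4,5,6], [5,6,7]

giving chain groups C_0 ≅ Z^7, C_1 ≅ Z^18, C_2 ≅ Z^12.

∂_1: C_1 → C_0 maps an edge to its endpoints' difference, ∂[p,q] = q − p. For instance
  ∂[4,6] = [6] − [4].
The resulting 7×18 matrix has rank 6, and its Smith normal form has invariant factors (1,1,1,1,1,1).

The boundary map ∂_2: C_2 → C_1 maps a triangle to the signed sum of its edges. For instance
  ∂[3,4,6] = [4,6] − [3,6] + [3,4],
  ∂[1,4,5] = [4,5] − [1,5] + [1,4].
The 18×12 boundary matrix has rank 12 and Smith normal form diag(1,1,1,1,1,1,1,1,1,1,1,2).

Computing H_k = (kernel of ∂_k) / (image of ∂_{k+1}):

  H_0: rank C_0 − rank ∂_1 = 7 − 6 = 1, and the invariant factors of ∂_1 are all 1, so H_0 = Z.
  H_1: rank ker ∂_1 − rank ∂_2 = (18 − 6) − 12 = 0, and ∂_2 has invariant factor 2 > 1, so H_1 = Z/2.
  H_2: rank ker ∂_2 − rank ∂_3 = (12 − 12) − 0 = 0, and there is no ∂_3, so H_2 = 0.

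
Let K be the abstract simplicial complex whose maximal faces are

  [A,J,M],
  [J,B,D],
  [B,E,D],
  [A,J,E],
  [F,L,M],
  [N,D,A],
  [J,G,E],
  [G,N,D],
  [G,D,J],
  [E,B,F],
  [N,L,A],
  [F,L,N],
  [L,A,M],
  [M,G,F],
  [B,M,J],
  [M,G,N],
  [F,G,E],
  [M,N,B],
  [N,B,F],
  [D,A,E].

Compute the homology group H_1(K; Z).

Take the total order A < B < D < E < F < G < J < L < M < N on the vertex set. Then K (dimension 2) consists of the simplices:

  0-simplices (10): A, B, D, E, F, G, J, L, M, N
  1-simplices (30): AD, AE, AJ, AL, AM, AN, BD, BE, BF, BJ, BM, BN, DE, DG, DJ, DN, EF, EG, EJ, FG, FL, FM, FN, GJ, GM, GN, JM, LM, LN, MN
  2-simplices (20): ADE, ADN, AEJ, AJM, ALM, ALN, BDE, BDJ, BEF, BFN, BJM, BMN, DGJ, DGN, EFG, EGJ, FGM, FLM, FLN, GMN

so the chain groups are C_0 ≅ Z^10, C_1 ≅ Z^30, C_2 ≅ Z^20.

Boundary ∂_1: C_1 → C_0 maps an edge to its endpoints' difference, ∂[p,q] = q − p.
The resulting 10×30 matrix has rank 9, and its Smith normal form has invariant factors (1,1,1,1,1,1,1,1,1).

The boundary map ∂_2: C_2 → C_1 sends each 2-simplex [p,q,r] to [q,r] − [p,r] + [p,q]. For instance
  ∂EGJ = GJ − EJ + EG,
  ∂BMN = MN − BN + BM.
The resulting 30×20 matrix has rank 20, and its Smith normal form has invariant factors (1,1,1,1,1,1,1,1,1,1,1,1,1,1,1,1,1,1,1,2).

Computing H_k = (kernel of ∂_k) / (image of ∂_{k+1}):

  H_1: rank ker ∂_1 − rank ∂_2 = (30 − 9) − 20 = 1, and ∂_2 has invariant factor 2 > 1, so H_1 ≅ Z × Z/2.

(K is a triangulation of the Klein bottle.)

H_1 ≅ Z × Z/2.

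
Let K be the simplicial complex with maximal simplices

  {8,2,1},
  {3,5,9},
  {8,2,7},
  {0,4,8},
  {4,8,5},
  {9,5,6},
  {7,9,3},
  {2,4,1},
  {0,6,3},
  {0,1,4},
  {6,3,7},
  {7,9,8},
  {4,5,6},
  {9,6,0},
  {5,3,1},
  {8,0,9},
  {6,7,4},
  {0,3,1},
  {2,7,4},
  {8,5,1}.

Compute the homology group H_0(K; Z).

H_0 = Z.

Take the total order 0 < 1 < 2 < 3 < 4 < 5 < 6 < 7 < 8 < 9 on the vertex set. Then K (dimension 2) consists of the simplices:

  0-simplices (10): [0], [1], [2], [3], [4], [5], [6], [7], [8], [9]
  1-simplices (30): (30 of them)
  2-simplices (20): (20 of them)

so the chain groups are C_0 ≅ Z^10, C_1 ≅ Z^30, C_2 ≅ Z^20.

∂_1: C_1 → C_0 is given by ∂[p,q] = [q] − [p].
This gives a 10×30 integer matrix of rank 9; reducing to Smith normal form yields diagonal entries (1,1,1,1,1,1,1,1,1).

∂_2: C_2 → C_1 maps a triangle to the signed sum of its edges. For instance
  ∂[3,5,9] = [5,9] − [3,9] + [3,5],
  ∂[1,5,8] = [5,8] − [1,8] + [1,5].
As a 30×20 matrix over Z this has rank 20, with invariant factors (1,1,1,1,1,1,1,1,1,1,1,1,1,1,1,1,1,1,1,2).

From H_k ≅ ker(∂_k) / im(∂_{k+1}) we obtain:

  H_0: rank C_0 − rank ∂_1 = 10 − 9 = 1, and the invariant factors of ∂_1 are all 1, so H_0 ≅ Z.

(K is a triangulation of the Klein bottle.)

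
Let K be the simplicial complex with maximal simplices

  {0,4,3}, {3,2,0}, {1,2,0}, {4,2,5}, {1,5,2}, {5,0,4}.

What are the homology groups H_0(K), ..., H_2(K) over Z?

Fix the vertex order 0 < 1 < 2 < 3 < 4 < 5 and write every simplex with vertices in increasing order. Then dim K = 2 and the simplices of K are:

  0-simplices (6): [0], [1], [2], [3], [4], [5]
  1-simplices (12): [0,1], [0,2], [0,3], [0,4], [0,5], [1,2], [1,5], [2,3], [2,4], [2,5], [3,4], [4,5]
  2-simplices (6): [0,1,2], [0,2,3], [0,3,4], [0,4,5], [1,2,5], [2,4,5]

so the chain groups are C_0 ≅ Z^6, C_1 ≅ Z^12, C_2 ≅ Z^6.

Boundary ∂_1: C_1 → C_0 maps an edge to its endpoints' difference, ∂[p,q] = q − p. For instance
  ∂[2,4] = [4] − [2].
The resulting 6×12 matrix has rank 5, and its Smith normal form has invariant factors (1,1,1,1,1).

Boundary ∂_2: C_2 → C_1 maps a triangle to the signed sum of its edges. For instance
  ∂[0,1,2] = [1,2] − [0,2] + [0,1],
  ∂[2,4,5] = [4,5] − [2,5] + [2,4].
As a 12×6 matrix over Z this has rank 6, with invariant factors (1,1,1,1,1,1).

Reading off H_k = ker ∂_k / im ∂_{k+1}:

  H_0: rank C_0 − rank ∂_1 = 6 − 5 = 1, and the invariant factors of ∂_1 are all 1, so H_0 = Z.
  H_1: rank ker ∂_1 − rank ∂_2 = (12 − 5) − 6 = 1, and the invariant factors of ∂_2 are all 1, so H_1 = Z.
  H_2: rank ker ∂_2 − rank ∂_3 = (6 − 6) − 0 = 0, and there is no ∂_3, so H_2 = 0.

H_0 ≅ Z,  H_1 ≅ Z,  H_2 = 0.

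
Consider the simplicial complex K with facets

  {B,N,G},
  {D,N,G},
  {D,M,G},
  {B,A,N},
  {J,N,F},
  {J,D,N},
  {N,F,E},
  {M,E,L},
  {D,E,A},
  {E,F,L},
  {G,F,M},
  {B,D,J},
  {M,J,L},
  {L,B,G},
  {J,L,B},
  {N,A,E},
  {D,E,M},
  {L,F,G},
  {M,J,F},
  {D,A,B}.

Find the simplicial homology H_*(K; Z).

H_0 ≅ Z,  H_1 ≅ Z ⊕ Z/2Z,  H_2 = 0.

Take the total order A < B < D < E < F < G < J < L < M < N on the vertex set. Then K (dimension 2) consists of the simplices:

  0-simplices (10): A, B, D, E, F, G, J, L, M, N
  1-simplices (30): AB, AD, AE, AN, BD, BG, BJ, BL, BN, DE, DG, DJ, DM, DN, EF, EL, EM, EN, FG, FJ, FL, FM, FN, GL, GM, GN, JL, JM, JN, LM
  2-simplices (20): ABD, ABN, ADE, AEN, BDJ, BGL, BGN, BJL, DEM, DGM, DGN, DJN, EFL, EFN, ELM, FGL, FGM, FJM, FJN, JLM

Hence C_0 ≅ Z^10, C_1 ≅ Z^30, C_2 ≅ Z^20.

Boundary ∂_1: C_1 → C_0 sends each edge [p,q] (with p < q) to q − p.
The resulting 10×30 matrix has rank 9, and its Smith normal form has invariant factors (1,1,1,1,1,1,1,1,1).

∂_2: C_2 → C_1 sends each 2-simplex [p,q,r] to [q,r] − [p,r] + [p,q]. For instance
  ∂ADE = DE − AE + AD,
  ∂FGM = GM − FM + FG.
The 30×20 boundary matrix has rank 20 and Smith normal form diag(1,1,1,1,1,1,1,1,1,1,1,1,1,1,1,1,1,1,1,2).

From H_k ≅ ker(∂_k) / im(∂_{k+1}) we obtain:

  H_0: rank C_0 − rank ∂_1 = 10 − 9 = 1, and the invariant factors of ∂_1 are all 1, so H_0 = Z.
  H_1: rank ker ∂_1 − rank ∂_2 = (30 − 9) − 20 = 1, and ∂_2 has invariant factor 2 > 1, so H_1 = Z ⊕ Z/2Z.
  H_2: rank ker ∂_2 − rank ∂_3 = (20 − 20) − 0 = 0, and there is no ∂_3, so H_2 = 0.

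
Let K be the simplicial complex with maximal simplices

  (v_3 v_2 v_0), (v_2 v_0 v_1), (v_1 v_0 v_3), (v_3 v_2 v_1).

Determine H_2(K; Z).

K has 4 vertices, 6 edges, 4 triangles.
rank ∂_2 = 3, rank ∂_3 = 0 ⇒ b_2 = 4 − 3 − 0 = 1. So H_2 = Z.

H_2 ≅ Z.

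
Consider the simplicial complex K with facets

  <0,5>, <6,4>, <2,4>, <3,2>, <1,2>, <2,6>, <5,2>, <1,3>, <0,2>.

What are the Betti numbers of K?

b_0 = 1, b_1 = 3.

Take the total order 0 < 1 < 2 < 3 < 4 < 5 < 6 on the vertex set. Then K (dimension 1) consists of the simplices:

  0-simplices (7): [0], [1], [2], [3], [4], [5], [6]
  1-simplices (9): [0,2], [0,5], [1,2], [1,3], [2,3], [2,4], [2,5], [2,6], [4,6]

so the chain groups are C_0 ≅ Z^7, C_1 ≅ Z^9.

The boundary map ∂_1: C_1 → C_0 is given by ∂[p,q] = [q] − [p]. For instance
  ∂[0,2] = [2] − [0].
As a 7×9 matrix over Z this has rank 6, with invariant factors (1,1,1,1,1,1).

Now H_k = ker ∂_k / im ∂_{k+1}, so:

  H_0: rank C_0 − rank ∂_1 = 7 − 6 = 1, and the invariant factors of ∂_1 are all 1, so H_0 = Z.
  H_1: rank ker ∂_1 − rank ∂_2 = (9 − 6) − 0 = 3, and there is no ∂_2, so H_1 = Z^3.

As a check, the Euler characteristic is 7 − 9 = -2, which agrees with 1 − 3 = -2.

Hence the Betti numbers are b_0 = 1, b_1 = 3.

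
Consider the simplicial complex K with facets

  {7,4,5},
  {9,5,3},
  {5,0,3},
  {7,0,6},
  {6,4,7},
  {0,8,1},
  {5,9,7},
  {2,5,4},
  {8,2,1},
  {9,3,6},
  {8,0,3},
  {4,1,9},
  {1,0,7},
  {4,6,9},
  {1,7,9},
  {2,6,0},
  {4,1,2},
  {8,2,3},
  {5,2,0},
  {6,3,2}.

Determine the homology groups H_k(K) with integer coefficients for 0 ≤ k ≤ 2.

H_0 = Z,  H_1 = Z × Z/2,  H_2 = 0.

K has 10 vertices, 30 edges, 20 triangles.
rank ∂_0 = 0, rank ∂_1 = 9 ⇒ b_0 = 10 − 0 − 9 = 1; all invariant factors of ∂_1 are 1 so no torsion. So H_0 ≅ Z.
rank ∂_1 = 9, rank ∂_2 = 20 ⇒ b_1 = 30 − 9 − 20 = 1; ∂_2 has invariant factor(s) [2] giving torsion. So H_1 ≅ Z × Z/2.
rank ∂_2 = 20, rank ∂_3 = 0 ⇒ b_2 = 20 − 20 − 0 = 0. So H_2 ≅ 0.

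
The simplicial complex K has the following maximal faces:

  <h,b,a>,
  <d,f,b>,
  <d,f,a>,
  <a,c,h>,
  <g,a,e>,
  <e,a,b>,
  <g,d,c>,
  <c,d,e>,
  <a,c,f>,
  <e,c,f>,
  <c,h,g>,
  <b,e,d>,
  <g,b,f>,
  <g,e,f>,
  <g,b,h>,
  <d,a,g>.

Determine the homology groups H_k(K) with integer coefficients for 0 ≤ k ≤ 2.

We work with the vertex ordering a < b < c < d < e < f < g < h. The simplices of K, each written with vertices in increasing order, are:

  0-simplices (8): a, b, c, d, e, f, g, h
  1-simplices (24): ab, ac, ad, ae, af, ag, ah, bd, be, bf, bg, bh, cd, ce, cf, cg, ch, de, df, dg, ef, eg, fg, gh
  2-simplices (16): abe, abh, acf, ach, adf, adg, aeg, bde, bdf, bfg, bgh, cde, cdg, cef, cgh, efg

giving chain groups C_0 ≅ Z^8, C_1 ≅ Z^24, C_2 ≅ Z^16.

∂_1: C_1 → C_0 is given by ∂[p,q] = [q] − [p].
As a 8×24 matrix over Z this has rank 7, with invariant factors (1,1,1,1,1,1,1).

∂_2: C_2 → C_1 sends each 2-simplex [p,q,r] to [q,r] − [p,r] + [p,q]. For instance
  ∂adf = df − af + ad,
  ∂abe = be − ae + ab.
This gives a 24×16 integer matrix of rank 15; reducing to Smith normal form yields diagonal entries (1,1,1,1,1,1,1,1,1,1,1,1,1,1,1).

Reading off H_k = ker ∂_k / im ∂_{k+1}:

  H_0: rank C_0 − rank ∂_1 = 8 − 7 = 1, and the invariant factors of ∂_1 are all 1, so H_0 = Z.
  H_1: rank ker ∂_1 − rank ∂_2 = (24 − 7) − 15 = 2, and the invariant factors of ∂_2 are all 1, so H_1 = Z^2.
  H_2: rank ker ∂_2 − rank ∂_3 = (16 − 15) − 0 = 1, and there is no ∂_3, so H_2 = Z.

(K is a triangulation of the torus T^2.)

H_0 = Z,  H_1 = Z^2,  H_2 = Z.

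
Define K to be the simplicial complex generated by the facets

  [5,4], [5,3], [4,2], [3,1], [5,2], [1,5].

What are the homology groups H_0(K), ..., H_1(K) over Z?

H_0 ≅ Z,  H_1 ≅ Z^2.

Take the total order 1 < 2 < 3 < 4 < 5 on the vertex set. Then K (dimension 1) consists of the simplices:

  0-simplices (5): [1], [2], [3], [4], [5]
  1-simplices (6): [1,3], [1,5], [2,4], [2,5], [3,5], [4,5]

Hence C_0 ≅ Z^5, C_1 ≅ Z^6.

∂_1: C_1 → C_0 sends each edge [p,q] (with p < q) to q − p. For instance
  ∂[2,5] = [5] − [2].
As a 5×6 matrix over Z this has rank 4, with invariant factors (1,1,1,1).

From H_k ≅ ker(∂_k) / im(∂_{k+1}) we obtain:

  H_0: rank C_0 − rank ∂_1 = 5 − 4 = 1, and the invariant factors of ∂_1 are all 1, so H_0 = Z.
  H_1: rank ker ∂_1 − rank ∂_2 = (6 − 4) − 0 = 2, and there is no ∂_2, so H_1 = Z^2.

(K is a triangulation of a wedge of 2 circles.)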